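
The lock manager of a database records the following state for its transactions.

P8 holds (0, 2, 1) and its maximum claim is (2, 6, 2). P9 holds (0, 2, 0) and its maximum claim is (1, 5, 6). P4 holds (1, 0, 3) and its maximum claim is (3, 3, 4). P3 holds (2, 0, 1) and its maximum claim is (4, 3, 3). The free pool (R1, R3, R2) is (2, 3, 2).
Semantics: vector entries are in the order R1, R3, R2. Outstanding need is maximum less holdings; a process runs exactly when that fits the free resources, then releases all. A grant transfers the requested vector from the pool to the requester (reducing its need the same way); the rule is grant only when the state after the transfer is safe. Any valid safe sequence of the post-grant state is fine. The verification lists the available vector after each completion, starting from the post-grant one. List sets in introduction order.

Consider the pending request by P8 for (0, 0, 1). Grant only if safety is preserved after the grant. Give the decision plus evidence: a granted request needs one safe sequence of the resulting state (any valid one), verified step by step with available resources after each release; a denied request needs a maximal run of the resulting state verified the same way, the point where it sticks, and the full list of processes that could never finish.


DENY. Granting would leave the state unsafe.
Key observation: after P4, P3 the pool peaks at (5, 3, 5), and each blocked process is short somewhere: P8 on R3; P9 on R2.
Pretend the grant happened; the run P4, P3 goes as far as possible. Step-by-step check:
  pool = (2, 3, 1)
  run P4 (needs (2, 3, 1), free (2, 3, 1)); after release of (1, 0, 3) the pool is (3, 3, 4)
  run P3 (needs (2, 3, 2), free (3, 3, 4)); after release of (2, 0, 1) the pool is (5, 3, 5)
  blocked: P8 wants (2, 4, 0), pool (5, 3, 5) — not enough R3
  blocked: P9 wants (1, 3, 6), pool (5, 3, 5) — not enough R2
Processes that could never finish after the grant: P8 and P9.


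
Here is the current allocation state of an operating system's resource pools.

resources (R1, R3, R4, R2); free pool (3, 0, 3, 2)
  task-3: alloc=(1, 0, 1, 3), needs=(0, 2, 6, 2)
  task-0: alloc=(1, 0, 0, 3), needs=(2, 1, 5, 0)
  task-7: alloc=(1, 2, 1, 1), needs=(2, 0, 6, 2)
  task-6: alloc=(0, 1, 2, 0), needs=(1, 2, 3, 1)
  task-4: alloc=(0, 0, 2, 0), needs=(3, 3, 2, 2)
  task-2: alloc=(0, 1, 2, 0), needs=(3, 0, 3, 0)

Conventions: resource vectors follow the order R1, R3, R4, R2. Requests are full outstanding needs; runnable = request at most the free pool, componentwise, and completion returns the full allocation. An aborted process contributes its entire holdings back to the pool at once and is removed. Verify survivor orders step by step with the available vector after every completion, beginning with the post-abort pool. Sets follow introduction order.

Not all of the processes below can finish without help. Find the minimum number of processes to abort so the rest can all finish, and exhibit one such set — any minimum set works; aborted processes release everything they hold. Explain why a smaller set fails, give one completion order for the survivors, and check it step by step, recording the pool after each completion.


The answer: abort task-4.
Key observation: aborting task-4 returns (0, 0, 2, 0), and task-7 — hopeless before — runs at step 2 with the returned capacity in the pool.
Why nothing smaller works: aborting no one leaves the state deadlocked as given.
One survivor order: task-2, task-7, task-0, task-3, task-6. Check, step by step (post-abort pool first):
  pool = (3, 0, 5, 2)
  task-2: need (3, 0, 3, 0) fits (3, 0, 5, 2); releases (0, 1, 2, 0), pool now (3, 1, 7, 2)
  task-7: need (2, 0, 6, 2) fits (3, 1, 7, 2); releases (1, 2, 1, 1), pool now (4, 3, 8, 3)
  task-0: need (2, 1, 5, 0) fits (4, 3, 8, 3); releases (1, 0, 0, 3), pool now (5, 3, 8, 6)
  task-3: need (0, 2, 6, 2) fits (5, 3, 8, 6); releases (1, 0, 1, 3), pool now (6, 3, 9, 9)
  task-6: need (1, 2, 3, 1) fits (6, 3, 9, 9); releases (0, 1, 2, 0), pool now (6, 4, 11, 9)


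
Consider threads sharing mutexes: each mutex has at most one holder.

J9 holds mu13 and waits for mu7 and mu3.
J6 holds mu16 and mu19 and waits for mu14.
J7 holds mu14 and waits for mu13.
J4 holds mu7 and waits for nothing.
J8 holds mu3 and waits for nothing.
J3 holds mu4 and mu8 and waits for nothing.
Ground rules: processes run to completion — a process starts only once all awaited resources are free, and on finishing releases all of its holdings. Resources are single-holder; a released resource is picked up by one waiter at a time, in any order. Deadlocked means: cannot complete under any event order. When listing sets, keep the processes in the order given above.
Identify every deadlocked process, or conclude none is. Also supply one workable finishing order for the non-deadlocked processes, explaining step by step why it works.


No process is deadlocked.
Key observation: no waiting chain loops back on itself — every chain ends at a process that waits on nothing, so everyone eventually runs.
The rest can finish in the order J4, J3, J8, J9, J7, J6.
Verifying each step:
  J4: no waits; runs immediately, freeing mu7
  J3: no waits; runs immediately, freeing mu4 and mu8
  J8: no waits; runs immediately, freeing mu3
  J9 waits on mu7 and mu3 — all released -> runs and releases mu13
  J7 waits on mu13 — all released -> runs and releases mu14
  J6 waits on mu14 — all released -> runs and releases mu16 and mu19


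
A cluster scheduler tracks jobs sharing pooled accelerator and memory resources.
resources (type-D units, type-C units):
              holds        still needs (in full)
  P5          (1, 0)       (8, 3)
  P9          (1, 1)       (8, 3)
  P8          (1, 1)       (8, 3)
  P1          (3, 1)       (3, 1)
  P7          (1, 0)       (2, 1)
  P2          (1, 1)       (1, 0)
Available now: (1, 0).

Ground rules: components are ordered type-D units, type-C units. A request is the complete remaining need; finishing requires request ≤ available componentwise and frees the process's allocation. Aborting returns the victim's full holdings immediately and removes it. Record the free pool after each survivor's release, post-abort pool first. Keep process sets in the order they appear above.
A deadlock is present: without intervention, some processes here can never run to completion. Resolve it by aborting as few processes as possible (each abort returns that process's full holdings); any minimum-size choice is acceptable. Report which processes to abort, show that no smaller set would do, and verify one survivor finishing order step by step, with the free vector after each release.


Abort P9 and P8.
Key observation: P5 had no path to completion before; after the abort of P9 and P8 ((2, 2) returned), step 4 is where it fits.
No one abort is enough; case by case: P5 alone leaves P9 blocked (short on type-D units and type-C units); P9 alone leaves P5 blocked (short on type-D units); P8 alone leaves P5 blocked (short on type-D units); P1 alone leaves P5 blocked (short on type-D units and type-C units); P7 alone leaves P5 blocked (short on type-D units and type-C units); P2 alone leaves P5 blocked (short on type-D units and type-C units).
The survivors complete as P2, P7, P1, P5. Verifying each step (starting from the post-abort pool):
  pool = (3, 2)
  P2: need (1, 0) fits (3, 2); releases (1, 1), pool now (4, 3)
  P7: need (2, 1) fits (4, 3); releases (1, 0), pool now (5, 3)
  P1: need (3, 1) fits (5, 3); releases (3, 1), pool now (8, 4)
  P5: need (8, 3) fits (8, 4); releases (1, 0), pool now (9, 4)


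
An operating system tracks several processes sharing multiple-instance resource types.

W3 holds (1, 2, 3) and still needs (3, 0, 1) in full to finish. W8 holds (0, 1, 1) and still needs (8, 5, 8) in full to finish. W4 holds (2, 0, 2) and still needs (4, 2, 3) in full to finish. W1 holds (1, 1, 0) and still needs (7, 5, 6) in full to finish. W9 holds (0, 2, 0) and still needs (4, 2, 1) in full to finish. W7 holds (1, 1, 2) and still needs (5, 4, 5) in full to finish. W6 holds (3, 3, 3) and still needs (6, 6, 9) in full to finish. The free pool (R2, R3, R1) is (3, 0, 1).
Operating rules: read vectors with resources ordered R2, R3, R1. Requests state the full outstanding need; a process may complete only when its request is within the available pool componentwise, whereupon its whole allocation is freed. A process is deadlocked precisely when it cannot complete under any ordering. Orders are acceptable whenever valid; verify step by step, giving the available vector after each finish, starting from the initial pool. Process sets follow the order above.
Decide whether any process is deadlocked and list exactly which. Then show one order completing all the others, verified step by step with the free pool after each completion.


The deadlocked set is empty.
Key observation: W3 fits the free pool immediately, and its release cascades until everyone finishes.
One completion order for the rest: W3, W4, W9, W7, W1, W8, W6. Check, step by step:
  pool = (3, 0, 1)
  W3 needs (3, 0, 1) <= (3, 0, 1) -> finishes; pool += (1, 2, 3) = (4, 2, 4)
  W4 needs (4, 2, 3) <= (4, 2, 4) -> finishes; pool += (2, 0, 2) = (6, 2, 6)
  W9 needs (4, 2, 1) <= (6, 2, 6) -> finishes; pool += (0, 2, 0) = (6, 4, 6)
  W7 needs (5, 4, 5) <= (6, 4, 6) -> finishes; pool += (1, 1, 2) = (7, 5, 8)
  W1 needs (7, 5, 6) <= (7, 5, 8) -> finishes; pool += (1, 1, 0) = (8, 6, 8)
  W8 needs (8, 5, 8) <= (8, 6, 8) -> finishes; pool += (0, 1, 1) = (8, 7, 9)
  W6 needs (6, 6, 9) <= (8, 7, 9) -> finishes; pool += (3, 3, 3) = (11, 10, 12)


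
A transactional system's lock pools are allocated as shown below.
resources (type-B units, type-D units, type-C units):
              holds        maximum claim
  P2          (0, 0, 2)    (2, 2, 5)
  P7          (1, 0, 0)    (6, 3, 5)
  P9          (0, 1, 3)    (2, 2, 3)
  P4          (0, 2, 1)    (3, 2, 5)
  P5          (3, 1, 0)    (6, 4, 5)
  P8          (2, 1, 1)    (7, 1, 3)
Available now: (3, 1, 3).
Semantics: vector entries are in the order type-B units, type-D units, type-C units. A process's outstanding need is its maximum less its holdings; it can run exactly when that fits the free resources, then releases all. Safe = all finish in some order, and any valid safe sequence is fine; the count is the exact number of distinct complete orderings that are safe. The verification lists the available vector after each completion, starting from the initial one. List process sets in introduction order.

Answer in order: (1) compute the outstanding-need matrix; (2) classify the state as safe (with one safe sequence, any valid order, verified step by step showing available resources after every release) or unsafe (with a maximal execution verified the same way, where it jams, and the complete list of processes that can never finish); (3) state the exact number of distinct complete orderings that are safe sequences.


(1) Remaining need (order type-B units, type-D units, type-C units):
  P2: (2, 2, 3)
  P7: (5, 3, 5)
  P9: (2, 1, 0)
  P4: (3, 0, 4)
  P5: (3, 3, 5)
  P8: (5, 0, 2)
(2) SAFE. One safe sequence: P9, P2, P4, P5, P8, P7.
Key observation: P9 marks the first exact bind of the order: its need (2, 1, 0) fits the free (3, 1, 3) with zero slack on a requested resource.
Walking it through:
  pool = (3, 1, 3)
  run P9 (needs (2, 1, 0), free (3, 1, 3)); after release of (0, 1, 3) the pool is (3, 2, 6)
  run P2 (needs (2, 2, 3), free (3, 2, 6)); after release of (0, 0, 2) the pool is (3, 2, 8)
  run P4 (needs (3, 0, 4), free (3, 2, 8)); after release of (0, 2, 1) the pool is (3, 4, 9)
  run P5 (needs (3, 3, 5), free (3, 4, 9)); after release of (3, 1, 0) the pool is (6, 5, 9)
  run P8 (needs (5, 0, 2), free (6, 5, 9)); after release of (2, 1, 1) the pool is (8, 6, 10)
  run P7 (needs (5, 3, 5), free (8, 6, 10)); after release of (1, 0, 0) the pool is (9, 6, 10)
(3) Exactly 10 of the possible complete orderings are safe sequences.


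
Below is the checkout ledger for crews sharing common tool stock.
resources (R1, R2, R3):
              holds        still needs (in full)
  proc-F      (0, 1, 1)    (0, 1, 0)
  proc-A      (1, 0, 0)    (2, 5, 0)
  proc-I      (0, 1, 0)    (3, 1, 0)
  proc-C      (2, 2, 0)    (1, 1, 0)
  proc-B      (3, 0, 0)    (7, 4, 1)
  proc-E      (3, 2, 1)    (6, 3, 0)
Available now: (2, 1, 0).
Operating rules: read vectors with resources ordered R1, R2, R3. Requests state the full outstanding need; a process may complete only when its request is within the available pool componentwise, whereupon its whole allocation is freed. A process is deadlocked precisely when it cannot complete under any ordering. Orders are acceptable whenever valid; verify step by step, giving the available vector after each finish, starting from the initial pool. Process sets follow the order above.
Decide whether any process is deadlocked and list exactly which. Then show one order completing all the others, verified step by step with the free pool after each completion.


Deadlocked: proc-B and proc-E.
Key observation: even finishing proc-F, proc-C, proc-I, proc-A leaves just (5, 5, 1) free — too little R1 for any of the remaining processes.
A valid finishing order for the others: proc-F, proc-C, proc-I, proc-A. Check, step by step:
  pool = (2, 1, 0)
  proc-F needs (0, 1, 0) <= (2, 1, 0) -> finishes; pool += (0, 1, 1) = (2, 2, 1)
  proc-C needs (1, 1, 0) <= (2, 2, 1) -> finishes; pool += (2, 2, 0) = (4, 4, 1)
  proc-I needs (3, 1, 0) <= (4, 4, 1) -> finishes; pool += (0, 1, 0) = (4, 5, 1)
  proc-A needs (2, 5, 0) <= (4, 5, 1) -> finishes; pool += (1, 0, 0) = (5, 5, 1)
The stuck group stays short no matter what:
  proc-B still needs (7, 4, 1) but only (5, 5, 1) is free — short on R1
  proc-E still needs (6, 3, 0) but only (5, 5, 1) is free — short on R1


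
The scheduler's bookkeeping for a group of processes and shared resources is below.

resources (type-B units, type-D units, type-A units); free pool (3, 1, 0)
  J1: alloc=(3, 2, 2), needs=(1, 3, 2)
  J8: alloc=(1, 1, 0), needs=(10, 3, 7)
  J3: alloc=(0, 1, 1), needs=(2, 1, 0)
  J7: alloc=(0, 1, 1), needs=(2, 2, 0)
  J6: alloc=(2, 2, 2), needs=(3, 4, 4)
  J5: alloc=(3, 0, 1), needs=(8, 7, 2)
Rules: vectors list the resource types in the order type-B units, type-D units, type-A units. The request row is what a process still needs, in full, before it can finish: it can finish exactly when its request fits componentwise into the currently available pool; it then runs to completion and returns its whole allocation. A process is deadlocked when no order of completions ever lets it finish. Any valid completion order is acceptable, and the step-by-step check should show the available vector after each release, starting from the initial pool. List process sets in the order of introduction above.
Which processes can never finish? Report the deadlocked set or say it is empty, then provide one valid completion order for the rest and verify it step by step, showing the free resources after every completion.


The deadlocked set is empty.
Key observation: J3 can run right away; the returned allocation unlocks the remaining processes in turn.
The rest can finish in the order J3, J7, J1, J6, J5, J8. Verifying each step:
  pool = (3, 1, 0)
  run J3 (needs (2, 1, 0), free (3, 1, 0)); after release of (0, 1, 1) the pool is (3, 2, 1)
  run J7 (needs (2, 2, 0), free (3, 2, 1)); after release of (0, 1, 1) the pool is (3, 3, 2)
  run J1 (needs (1, 3, 2), free (3, 3, 2)); after release of (3, 2, 2) the pool is (6, 5, 4)
  run J6 (needs (3, 4, 4), free (6, 5, 4)); after release of (2, 2, 2) the pool is (8, 7, 6)
  run J5 (needs (8, 7, 2), free (8, 7, 6)); after release of (3, 0, 1) the pool is (11, 7, 7)
  run J8 (needs (10, 3, 7), free (11, 7, 7)); after release of (1, 1, 0) the pool is (12, 8, 7)


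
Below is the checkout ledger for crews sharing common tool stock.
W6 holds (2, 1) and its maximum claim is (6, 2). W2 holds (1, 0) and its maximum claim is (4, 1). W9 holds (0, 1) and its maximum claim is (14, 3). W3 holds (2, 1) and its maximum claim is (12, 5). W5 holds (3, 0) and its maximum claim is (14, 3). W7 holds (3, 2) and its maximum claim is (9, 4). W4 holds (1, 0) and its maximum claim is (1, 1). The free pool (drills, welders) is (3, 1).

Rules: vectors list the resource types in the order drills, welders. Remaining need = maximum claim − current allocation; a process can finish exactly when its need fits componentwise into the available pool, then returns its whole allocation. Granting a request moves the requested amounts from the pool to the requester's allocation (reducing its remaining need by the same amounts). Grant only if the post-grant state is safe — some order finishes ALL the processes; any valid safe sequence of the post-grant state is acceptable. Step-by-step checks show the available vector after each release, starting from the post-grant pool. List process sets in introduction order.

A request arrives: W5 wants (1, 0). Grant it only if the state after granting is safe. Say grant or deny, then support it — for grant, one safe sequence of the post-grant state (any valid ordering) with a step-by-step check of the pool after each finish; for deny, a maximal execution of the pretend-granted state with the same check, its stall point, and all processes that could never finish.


DENY — the pretend-granted state is unsafe.
Key observation: the pool after W4, W2, W6, W7 is (9, 4); every surviving request exceeds it in drills, so progress ends there.
Pretend the grant happened; the run W4, W2, W6, W7 goes as far as possible. Verifying each step:
  pool = (2, 1)
  run W4 (needs (0, 1), free (2, 1)); after release of (1, 0) the pool is (3, 1)
  run W2 (needs (3, 1), free (3, 1)); after release of (1, 0) the pool is (4, 1)
  run W6 (needs (4, 1), free (4, 1)); after release of (2, 1) the pool is (6, 2)
  run W7 (needs (6, 2), free (6, 2)); after release of (3, 2) the pool is (9, 4)
  W9 cannot run: need (14, 2) vs free (9, 4) (insufficient drills)
  W3 cannot run: need (10, 4) vs free (9, 4) (insufficient drills)
  W5 cannot run: need (10, 3) vs free (9, 4) (insufficient drills)
Processes that could never finish after the grant: W9, W3 and W5.


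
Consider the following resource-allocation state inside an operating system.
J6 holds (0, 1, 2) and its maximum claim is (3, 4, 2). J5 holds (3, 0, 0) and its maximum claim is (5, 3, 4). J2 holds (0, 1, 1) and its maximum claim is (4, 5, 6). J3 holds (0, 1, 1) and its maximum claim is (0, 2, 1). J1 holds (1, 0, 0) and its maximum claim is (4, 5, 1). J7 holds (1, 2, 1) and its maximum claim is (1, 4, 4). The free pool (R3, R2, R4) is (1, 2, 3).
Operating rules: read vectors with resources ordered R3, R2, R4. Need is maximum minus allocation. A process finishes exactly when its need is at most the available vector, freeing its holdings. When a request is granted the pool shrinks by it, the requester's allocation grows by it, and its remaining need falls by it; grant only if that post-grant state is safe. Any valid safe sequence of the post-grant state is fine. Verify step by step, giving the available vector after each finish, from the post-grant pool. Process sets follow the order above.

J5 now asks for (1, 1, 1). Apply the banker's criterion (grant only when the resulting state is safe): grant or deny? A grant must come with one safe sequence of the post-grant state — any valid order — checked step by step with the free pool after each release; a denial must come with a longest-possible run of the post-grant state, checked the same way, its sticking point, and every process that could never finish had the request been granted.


GRANT: granting preserves safety; a valid post-grant sequence is J3, J7, J5, J2, J1, J6.
Key observation: post-grant, (0, 1, 2) remains, and an order beginning with J3 completes everyone.
Step-by-step check of the post-grant state:
  pool = (0, 1, 2)
  J3 needs (0, 1, 0) <= (0, 1, 2) -> finishes; pool += (0, 1, 1) = (0, 2, 3)
  J7 needs (0, 2, 3) <= (0, 2, 3) -> finishes; pool += (1, 2, 1) = (1, 4, 4)
  J5 needs (1, 2, 3) <= (1, 4, 4) -> finishes; pool += (4, 1, 1) = (5, 5, 5)
  J2 needs (4, 4, 5) <= (5, 5, 5) -> finishes; pool += (0, 1, 1) = (5, 6, 6)
  J1 needs (3, 5, 1) <= (5, 6, 6) -> finishes; pool += (1, 0, 0) = (6, 6, 6)
  J6 needs (3, 3, 0) <= (6, 6, 6) -> finishes; pool += (0, 1, 2) = (6, 7, 8)


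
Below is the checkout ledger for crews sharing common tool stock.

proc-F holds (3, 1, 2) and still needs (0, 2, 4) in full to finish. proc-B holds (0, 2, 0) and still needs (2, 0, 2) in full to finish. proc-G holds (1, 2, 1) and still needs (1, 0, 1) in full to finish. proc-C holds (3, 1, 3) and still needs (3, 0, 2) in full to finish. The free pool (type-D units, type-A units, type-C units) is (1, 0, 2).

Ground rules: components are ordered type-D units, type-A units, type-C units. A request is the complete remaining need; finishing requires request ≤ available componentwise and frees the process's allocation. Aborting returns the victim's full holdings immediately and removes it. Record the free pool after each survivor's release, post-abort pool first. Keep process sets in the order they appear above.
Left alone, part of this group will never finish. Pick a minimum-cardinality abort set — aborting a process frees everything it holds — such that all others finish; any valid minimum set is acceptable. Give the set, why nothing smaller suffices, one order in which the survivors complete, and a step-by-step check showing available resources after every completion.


Minimum abort set: proc-F.
Key observation: no ordering could ever have run proc-C before the abort of proc-F; with (3, 1, 2) back in the pool it fits at step 3.
Why nothing smaller works: aborting no one leaves the state deadlocked as given.
The survivors complete as proc-B, proc-G, proc-C. Verifying each step (starting from the post-abort pool):
  pool = (4, 1, 4)
  proc-B: need (2, 0, 2) fits (4, 1, 4); releases (0, 2, 0), pool now (4, 3, 4)
  proc-G: need (1, 0, 1) fits (4, 3, 4); releases (1, 2, 1), pool now (5, 5, 5)
  proc-C: need (3, 0, 2) fits (5, 5, 5); releases (3, 1, 3), pool now (8, 6, 8)


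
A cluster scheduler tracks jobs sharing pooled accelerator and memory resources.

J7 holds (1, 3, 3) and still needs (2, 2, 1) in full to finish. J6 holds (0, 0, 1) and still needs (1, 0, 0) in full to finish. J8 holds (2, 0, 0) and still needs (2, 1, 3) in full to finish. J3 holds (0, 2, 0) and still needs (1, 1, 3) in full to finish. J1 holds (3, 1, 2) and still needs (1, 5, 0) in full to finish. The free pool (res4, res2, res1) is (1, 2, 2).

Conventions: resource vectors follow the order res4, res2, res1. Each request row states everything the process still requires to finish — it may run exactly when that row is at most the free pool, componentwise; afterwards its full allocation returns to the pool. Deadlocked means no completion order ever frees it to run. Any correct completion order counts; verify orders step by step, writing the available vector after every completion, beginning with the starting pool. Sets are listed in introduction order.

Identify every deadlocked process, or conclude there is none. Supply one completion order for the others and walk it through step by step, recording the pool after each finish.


The deadlocked set is J7, J8 and J1.
Key observation: after J6, J3 the pool peaks at (1, 4, 3), and each blocked process is short somewhere: J7 on res4; J8 on res4; J1 on res2.
The rest can finish in the order J6, J3. Walking it through:
  pool = (1, 2, 2)
  J6 needs (1, 0, 0) <= (1, 2, 2) -> finishes; pool += (0, 0, 1) = (1, 2, 3)
  J3 needs (1, 1, 3) <= (1, 2, 3) -> finishes; pool += (0, 2, 0) = (1, 4, 3)
The stuck group stays short no matter what:
  J7 cannot run: need (2, 2, 1) vs free (1, 4, 3) (insufficient res4)
  J8 cannot run: need (2, 1, 3) vs free (1, 4, 3) (insufficient res4)
  J1 cannot run: need (1, 5, 0) vs free (1, 4, 3) (insufficient res2)


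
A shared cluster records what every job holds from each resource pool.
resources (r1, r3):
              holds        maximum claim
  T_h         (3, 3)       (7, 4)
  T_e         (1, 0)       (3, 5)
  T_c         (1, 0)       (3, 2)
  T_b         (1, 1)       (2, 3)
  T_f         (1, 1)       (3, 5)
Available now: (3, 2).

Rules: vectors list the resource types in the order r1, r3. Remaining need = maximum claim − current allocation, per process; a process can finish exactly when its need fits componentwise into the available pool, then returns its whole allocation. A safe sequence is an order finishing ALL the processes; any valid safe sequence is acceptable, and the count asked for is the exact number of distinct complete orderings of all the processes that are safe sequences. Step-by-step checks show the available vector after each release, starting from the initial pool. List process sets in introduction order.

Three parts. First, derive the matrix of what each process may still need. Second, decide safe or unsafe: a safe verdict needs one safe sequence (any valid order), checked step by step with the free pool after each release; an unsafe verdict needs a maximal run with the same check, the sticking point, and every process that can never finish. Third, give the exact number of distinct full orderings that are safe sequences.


(1) Need matrix, components ordered r1, r3:
  T_h: (4, 1)
  T_e: (2, 5)
  T_c: (2, 2)
  T_b: (1, 2)
  T_f: (2, 4)
(2) SAFE — a valid safe sequence is T_c, T_b, T_h, T_e, T_f.
Key observation: the order's first zero-slack moment is T_c ((2, 2) needed, (3, 2) free — a requested resource with nothing to spare).
Verifying each step:
  pool = (3, 2)
  T_c needs (2, 2) <= (3, 2) -> finishes; pool += (1, 0) = (4, 2)
  T_b needs (1, 2) <= (4, 2) -> finishes; pool += (1, 1) = (5, 3)
  T_h needs (4, 1) <= (5, 3) -> finishes; pool += (3, 3) = (8, 6)
  T_e needs (2, 5) <= (8, 6) -> finishes; pool += (1, 0) = (9, 6)
  T_f needs (2, 4) <= (9, 6) -> finishes; pool += (1, 1) = (10, 7)
(3) Exactly 16 of the possible complete orderings are safe sequences.


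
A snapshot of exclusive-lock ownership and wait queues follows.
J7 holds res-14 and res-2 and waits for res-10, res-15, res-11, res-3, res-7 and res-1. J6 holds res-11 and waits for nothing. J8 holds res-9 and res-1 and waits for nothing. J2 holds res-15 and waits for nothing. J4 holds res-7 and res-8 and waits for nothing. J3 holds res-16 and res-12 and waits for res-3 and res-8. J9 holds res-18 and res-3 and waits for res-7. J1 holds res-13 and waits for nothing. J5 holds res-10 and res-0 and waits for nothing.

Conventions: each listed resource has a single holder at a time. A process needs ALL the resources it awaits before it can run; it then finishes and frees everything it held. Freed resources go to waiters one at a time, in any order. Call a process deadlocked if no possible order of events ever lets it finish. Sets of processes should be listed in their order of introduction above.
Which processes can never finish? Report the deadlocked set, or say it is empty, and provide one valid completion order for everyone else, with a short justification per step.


No process is deadlocked.
Key observation: no waiting chain loops back on itself — every chain ends at a process that waits on nothing, so everyone eventually runs.
One completion order for the rest: J2, J1, J4, J9, J5, J6, J8, J7, J3.
Check, step by step:
  J2 waits on nothing -> runs at once and releases res-15
  J1 waits on nothing -> runs at once and releases res-13
  J4 waits on nothing -> runs at once and releases res-7 and res-8
  J9 waits on res-7 — all released -> runs and releases res-18 and res-3
  J5 waits on nothing -> runs at once and releases res-10 and res-0
  J6 waits on nothing -> runs at once and releases res-11
  J8 waits on nothing -> runs at once and releases res-9 and res-1
  J7 waits on res-10, res-15, res-11, res-3, res-7 and res-1 — all released -> runs and releases res-14 and res-2
  J3 waits on res-3 and res-8 — all released -> runs and releases res-16 and res-12


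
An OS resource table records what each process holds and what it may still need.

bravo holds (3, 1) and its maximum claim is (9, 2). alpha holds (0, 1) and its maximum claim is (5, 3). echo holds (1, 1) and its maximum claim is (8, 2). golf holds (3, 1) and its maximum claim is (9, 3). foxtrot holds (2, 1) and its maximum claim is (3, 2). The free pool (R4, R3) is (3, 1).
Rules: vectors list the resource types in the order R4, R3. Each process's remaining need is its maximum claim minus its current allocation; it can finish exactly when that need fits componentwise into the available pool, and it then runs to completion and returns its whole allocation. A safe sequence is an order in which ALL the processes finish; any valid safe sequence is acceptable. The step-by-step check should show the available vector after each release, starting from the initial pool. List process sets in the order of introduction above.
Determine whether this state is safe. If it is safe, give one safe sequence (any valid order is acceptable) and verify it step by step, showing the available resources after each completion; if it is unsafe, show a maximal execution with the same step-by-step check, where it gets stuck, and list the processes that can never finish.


The state is UNSAFE.
Key observation: even finishing foxtrot, alpha leaves just (5, 3) free — too little R4 for any of the remaining processes.
A maximal execution: foxtrot, alpha — then nothing else fits. Step-by-step check:
  pool = (3, 1)
  run foxtrot (needs (1, 1), free (3, 1)); after release of (2, 1) the pool is (5, 2)
  run alpha (needs (5, 2), free (5, 2)); after release of (0, 1) the pool is (5, 3)
  bravo cannot run: need (6, 1) vs free (5, 3) (insufficient R4)
  echo cannot run: need (7, 1) vs free (5, 3) (insufficient R4)
  golf cannot run: need (6, 2) vs free (5, 3) (insufficient R4)
Permanently blocked: bravo, echo and golf.


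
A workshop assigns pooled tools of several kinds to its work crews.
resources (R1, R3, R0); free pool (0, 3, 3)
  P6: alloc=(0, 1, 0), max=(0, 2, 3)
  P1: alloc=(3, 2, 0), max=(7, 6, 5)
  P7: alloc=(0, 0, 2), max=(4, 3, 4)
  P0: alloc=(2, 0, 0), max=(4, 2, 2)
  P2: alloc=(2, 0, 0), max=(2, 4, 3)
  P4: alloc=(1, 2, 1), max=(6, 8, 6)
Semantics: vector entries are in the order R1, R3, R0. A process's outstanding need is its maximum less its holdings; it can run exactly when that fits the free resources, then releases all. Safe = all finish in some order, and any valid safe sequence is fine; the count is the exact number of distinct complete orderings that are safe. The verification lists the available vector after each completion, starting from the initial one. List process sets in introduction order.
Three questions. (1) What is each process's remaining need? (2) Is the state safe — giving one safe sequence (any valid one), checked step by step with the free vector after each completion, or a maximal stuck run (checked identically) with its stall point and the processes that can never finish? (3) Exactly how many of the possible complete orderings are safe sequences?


(1) Remaining need (order R1, R3, R0):
  P6: (0, 1, 3)
  P1: (4, 4, 5)
  P7: (4, 3, 2)
  P0: (2, 2, 2)
  P2: (0, 4, 3)
  P4: (5, 6, 5)
(2) SAFE. One safe sequence: P6, P2, P0, P7, P1, P4.
Key observation: P6 is the earliest step where a requested resource binds exactly: need (0, 1, 3), pool (0, 3, 3) at its turn.
Check, step by step:
  pool = (0, 3, 3)
  P6 needs (0, 1, 3) <= (0, 3, 3) -> finishes; pool += (0, 1, 0) = (0, 4, 3)
  P2 needs (0, 4, 3) <= (0, 4, 3) -> finishes; pool += (2, 0, 0) = (2, 4, 3)
  P0 needs (2, 2, 2) <= (2, 4, 3) -> finishes; pool += (2, 0, 0) = (4, 4, 3)
  P7 needs (4, 3, 2) <= (4, 4, 3) -> finishes; pool += (0, 0, 2) = (4, 4, 5)
  P1 needs (4, 4, 5) <= (4, 4, 5) -> finishes; pool += (3, 2, 0) = (7, 6, 5)
  P4 needs (5, 6, 5) <= (7, 6, 5) -> finishes; pool += (1, 2, 1) = (8, 8, 6)
(3) Precisely 1 of the possible complete orderings is a safe sequence.


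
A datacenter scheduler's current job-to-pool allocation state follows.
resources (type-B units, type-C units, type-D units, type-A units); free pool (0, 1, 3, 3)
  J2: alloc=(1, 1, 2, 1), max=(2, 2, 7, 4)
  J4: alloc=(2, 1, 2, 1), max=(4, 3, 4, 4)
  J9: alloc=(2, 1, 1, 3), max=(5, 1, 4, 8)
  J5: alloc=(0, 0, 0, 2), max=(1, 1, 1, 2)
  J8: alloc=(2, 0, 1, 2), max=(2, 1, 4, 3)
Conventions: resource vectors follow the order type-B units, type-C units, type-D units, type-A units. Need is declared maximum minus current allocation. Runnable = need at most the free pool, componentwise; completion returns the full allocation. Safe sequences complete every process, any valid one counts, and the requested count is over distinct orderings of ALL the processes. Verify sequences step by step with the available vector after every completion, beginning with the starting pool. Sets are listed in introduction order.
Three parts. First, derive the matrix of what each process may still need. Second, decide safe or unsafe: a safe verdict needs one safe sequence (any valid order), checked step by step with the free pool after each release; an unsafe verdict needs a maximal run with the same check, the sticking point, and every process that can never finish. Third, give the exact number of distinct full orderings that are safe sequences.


(1) Need matrix, components ordered type-B units, type-C units, type-D units, type-A units:
  J2: (1, 1, 5, 3)
  J4: (2, 2, 2, 3)
  J9: (3, 0, 3, 5)
  J5: (1, 1, 1, 0)
  J8: (0, 1, 3, 1)
(2) UNSAFE — no complete ordering exists.
Key observation: after J8, J5 the pool peaks at (2, 1, 4, 7), and each blocked process is short somewhere: J2 on type-D units; J4 on type-C units; J9 on type-B units.
The run J8, J5 cannot be extended any further. Verifying each step:
  pool = (0, 1, 3, 3)
  J8: need (0, 1, 3, 1) fits (0, 1, 3, 3); releases (2, 0, 1, 2), pool now (2, 1, 4, 5)
  J5: need (1, 1, 1, 0) fits (2, 1, 4, 5); releases (0, 0, 0, 2), pool now (2, 1, 4, 7)
  J2 still needs (1, 1, 5, 3) but only (2, 1, 4, 7) is free — short on type-D units
  J4 still needs (2, 2, 2, 3) but only (2, 1, 4, 7) is free — short on type-C units
  J9 still needs (3, 0, 3, 5) but only (2, 1, 4, 7) is free — short on type-B units
Processes that can never finish: J2, J4 and J9.
(3) The exact count: 0 of the possible complete orderings are safe sequences.


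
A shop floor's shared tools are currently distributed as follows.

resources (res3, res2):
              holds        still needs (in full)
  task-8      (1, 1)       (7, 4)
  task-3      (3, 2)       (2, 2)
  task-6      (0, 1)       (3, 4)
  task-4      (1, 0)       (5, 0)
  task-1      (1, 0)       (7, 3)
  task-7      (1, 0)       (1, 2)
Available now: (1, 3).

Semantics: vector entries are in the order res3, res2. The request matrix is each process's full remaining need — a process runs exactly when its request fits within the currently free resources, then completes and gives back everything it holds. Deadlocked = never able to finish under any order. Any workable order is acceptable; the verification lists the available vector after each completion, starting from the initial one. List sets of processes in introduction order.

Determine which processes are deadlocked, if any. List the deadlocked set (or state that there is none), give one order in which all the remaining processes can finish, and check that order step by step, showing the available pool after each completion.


Deadlocked: task-8 and task-1.
Key observation: even finishing task-7, task-3, task-6, task-4 leaves just (6, 6) free — too little res3 for any of the remaining processes.
One completion order for the rest: task-7, task-3, task-6, task-4. Verifying each step:
  pool = (1, 3)
  task-7: need (1, 2) fits (1, 3); releases (1, 0), pool now (2, 3)
  task-3: need (2, 2) fits (2, 3); releases (3, 2), pool now (5, 5)
  task-6: need (3, 4) fits (5, 5); releases (0, 1), pool now (5, 6)
  task-4: need (5, 0) fits (5, 6); releases (1, 0), pool now (6, 6)
The stuck group stays short no matter what:
  blocked: task-8 wants (7, 4), pool (6, 6) — not enough res3
  blocked: task-1 wants (7, 3), pool (6, 6) — not enough res3


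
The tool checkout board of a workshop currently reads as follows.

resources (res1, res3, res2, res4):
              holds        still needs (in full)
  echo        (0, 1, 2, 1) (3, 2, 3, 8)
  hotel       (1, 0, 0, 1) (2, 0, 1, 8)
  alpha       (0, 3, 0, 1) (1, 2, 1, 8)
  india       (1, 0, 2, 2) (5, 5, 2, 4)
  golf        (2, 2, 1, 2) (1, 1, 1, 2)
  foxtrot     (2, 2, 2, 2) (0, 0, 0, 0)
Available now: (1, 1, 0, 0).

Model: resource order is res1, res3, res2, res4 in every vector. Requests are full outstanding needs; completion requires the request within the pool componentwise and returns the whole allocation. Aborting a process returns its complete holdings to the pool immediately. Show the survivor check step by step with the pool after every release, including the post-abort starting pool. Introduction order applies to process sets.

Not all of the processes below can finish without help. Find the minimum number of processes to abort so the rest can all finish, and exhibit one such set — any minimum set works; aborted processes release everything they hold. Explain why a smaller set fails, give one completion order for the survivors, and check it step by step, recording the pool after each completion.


Minimum abort set: echo and alpha.
Key observation: no ordering could ever have run hotel before the abort of echo and alpha; with (0, 4, 2, 2) back in the pool it fits at step 4.
No one abort is enough; case by case: echo alone leaves hotel blocked (short on res4); hotel alone leaves echo blocked (short on res4); alpha alone leaves echo blocked (short on res4); india alone leaves echo blocked (short on res4); golf alone leaves echo blocked (short on res4); foxtrot alone leaves echo blocked (short on res4).
Survivors finish in the order: golf, foxtrot, india, hotel. Walking it through (pool after the aborts first):
  pool = (1, 5, 2, 2)
  golf needs (1, 1, 1, 2) <= (1, 5, 2, 2) -> finishes; pool += (2, 2, 1, 2) = (3, 7, 3, 4)
  foxtrot needs (0, 0, 0, 0) <= (3, 7, 3, 4) -> finishes; pool += (2, 2, 2, 2) = (5, 9, 5, 6)
  india needs (5, 5, 2, 4) <= (5, 9, 5, 6) -> finishes; pool += (1, 0, 2, 2) = (6, 9, 7, 8)
  hotel needs (2, 0, 1, 8) <= (6, 9, 7, 8) -> finishes; pool += (1, 0, 0, 1) = (7, 9, 7, 9)


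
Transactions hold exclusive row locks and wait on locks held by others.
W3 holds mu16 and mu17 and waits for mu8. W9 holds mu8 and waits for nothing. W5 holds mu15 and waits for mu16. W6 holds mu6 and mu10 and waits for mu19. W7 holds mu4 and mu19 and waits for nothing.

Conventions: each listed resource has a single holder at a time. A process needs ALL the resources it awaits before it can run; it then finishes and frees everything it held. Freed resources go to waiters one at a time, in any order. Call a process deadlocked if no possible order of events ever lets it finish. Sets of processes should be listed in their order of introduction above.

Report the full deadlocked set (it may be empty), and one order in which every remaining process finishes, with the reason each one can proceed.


No process is deadlocked.
Key observation: every chain of waits terminates; starting from the processes that wait on nothing, all the rest unlock in turn.
A valid finishing order for the others: W9, W7, W3, W5, W6.
Step-by-step check:
  W9: no waits; runs immediately, freeing mu8
  W7: no waits; runs immediately, freeing mu4 and mu19
  W3 waits on mu8 — all released -> runs and releases mu16 and mu17
  W5 waits on mu16 — all released -> runs and releases mu15
  W6 waits on mu19 — all released -> runs and releases mu6 and mu10


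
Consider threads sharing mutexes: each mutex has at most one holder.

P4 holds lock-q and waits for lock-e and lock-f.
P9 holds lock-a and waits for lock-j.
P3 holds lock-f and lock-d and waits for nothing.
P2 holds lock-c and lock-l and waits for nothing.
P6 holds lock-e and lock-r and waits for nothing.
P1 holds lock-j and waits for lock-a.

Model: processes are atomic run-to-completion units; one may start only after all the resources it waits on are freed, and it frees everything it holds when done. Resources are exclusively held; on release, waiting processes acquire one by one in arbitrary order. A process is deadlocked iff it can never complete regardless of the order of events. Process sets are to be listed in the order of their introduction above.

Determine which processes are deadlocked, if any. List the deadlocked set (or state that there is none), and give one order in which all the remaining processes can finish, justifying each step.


Deadlocked: P9 and P1.
Key observation: along P9 -> P1 -> P9, each member waits on what the next one holds — a deadlock; no other process is dragged down with it.
The rest can finish in the order P3, P2, P6, P4.
Verifying each step:
  P3: no waits; runs immediately, freeing lock-f and lock-d
  P2: no waits; runs immediately, freeing lock-c and lock-l
  P6: no waits; runs immediately, freeing lock-e and lock-r
  P4 waits on lock-e and lock-f — all released -> runs and releases lock-q
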